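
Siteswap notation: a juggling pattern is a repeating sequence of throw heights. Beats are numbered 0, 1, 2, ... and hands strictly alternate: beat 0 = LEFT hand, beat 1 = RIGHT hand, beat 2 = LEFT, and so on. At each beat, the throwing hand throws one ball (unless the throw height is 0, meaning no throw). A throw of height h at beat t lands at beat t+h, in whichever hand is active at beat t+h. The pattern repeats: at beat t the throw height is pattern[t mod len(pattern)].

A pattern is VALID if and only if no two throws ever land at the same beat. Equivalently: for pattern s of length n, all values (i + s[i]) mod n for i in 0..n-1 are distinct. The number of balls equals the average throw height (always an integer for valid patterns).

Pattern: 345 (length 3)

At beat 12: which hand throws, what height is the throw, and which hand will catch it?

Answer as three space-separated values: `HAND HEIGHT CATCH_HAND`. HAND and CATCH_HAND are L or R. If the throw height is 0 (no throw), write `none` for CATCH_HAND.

Beat 12: 12 mod 2 = 0, so hand = L
Throw height = pattern[12 mod 3] = pattern[0] = 3
Lands at beat 12+3=15, 15 mod 2 = 1, so catch hand = R

Answer: L 3 R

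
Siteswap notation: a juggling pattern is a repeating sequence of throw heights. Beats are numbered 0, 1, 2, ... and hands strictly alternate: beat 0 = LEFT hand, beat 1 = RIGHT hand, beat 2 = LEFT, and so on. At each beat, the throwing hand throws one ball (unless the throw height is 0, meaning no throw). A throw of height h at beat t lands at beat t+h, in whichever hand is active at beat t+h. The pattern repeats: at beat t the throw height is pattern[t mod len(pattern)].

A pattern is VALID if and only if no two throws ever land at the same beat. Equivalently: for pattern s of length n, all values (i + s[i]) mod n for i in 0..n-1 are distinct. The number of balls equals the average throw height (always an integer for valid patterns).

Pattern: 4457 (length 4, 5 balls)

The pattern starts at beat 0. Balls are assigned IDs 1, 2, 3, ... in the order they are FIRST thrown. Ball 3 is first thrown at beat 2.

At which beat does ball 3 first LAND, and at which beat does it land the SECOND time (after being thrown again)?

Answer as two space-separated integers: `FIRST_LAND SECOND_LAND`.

Answer: 7 14

Derivation:
Beat 0 (L): throw ball1 h=4 -> lands@4:L; in-air after throw: [b1@4:L]
Beat 1 (R): throw ball2 h=4 -> lands@5:R; in-air after throw: [b1@4:L b2@5:R]
Beat 2 (L): throw ball3 h=5 -> lands@7:R; in-air after throw: [b1@4:L b2@5:R b3@7:R]
Beat 3 (R): throw ball4 h=7 -> lands@10:L; in-air after throw: [b1@4:L b2@5:R b3@7:R b4@10:L]
Beat 4 (L): throw ball1 h=4 -> lands@8:L; in-air after throw: [b2@5:R b3@7:R b1@8:L b4@10:L]
Beat 5 (R): throw ball2 h=4 -> lands@9:R; in-air after throw: [b3@7:R b1@8:L b2@9:R b4@10:L]
Beat 6 (L): throw ball5 h=5 -> lands@11:R; in-air after throw: [b3@7:R b1@8:L b2@9:R b4@10:L b5@11:R]
Beat 7 (R): throw ball3 h=7 -> lands@14:L; in-air after throw: [b1@8:L b2@9:R b4@10:L b5@11:R b3@14:L]
Beat 8 (L): throw ball1 h=4 -> lands@12:L; in-air after throw: [b2@9:R b4@10:L b5@11:R b1@12:L b3@14:L]
Beat 9 (R): throw ball2 h=4 -> lands@13:R; in-air after throw: [b4@10:L b5@11:R b1@12:L b2@13:R b3@14:L]
Beat 10 (L): throw ball4 h=5 -> lands@15:R; in-air after throw: [b5@11:R b1@12:L b2@13:R b3@14:L b4@15:R]
Beat 11 (R): throw ball5 h=7 -> lands@18:L; in-air after throw: [b1@12:L b2@13:R b3@14:L b4@15:R b5@18:L]
Beat 12 (L): throw ball1 h=4 -> lands@16:L; in-air after throw: [b2@13:R b3@14:L b4@15:R b1@16:L b5@18:L]
Beat 13 (R): throw ball2 h=4 -> lands@17:R; in-air after throw: [b3@14:L b4@15:R b1@16:L b2@17:R b5@18:L]
Beat 14 (L): throw ball3 h=5 -> lands@19:R; in-air after throw: [b4@15:R b1@16:L b2@17:R b5@18:L b3@19:R]
Ball 3: thrown@2 h=5 -> first land @7; rethrown@7 h=7 -> second land @14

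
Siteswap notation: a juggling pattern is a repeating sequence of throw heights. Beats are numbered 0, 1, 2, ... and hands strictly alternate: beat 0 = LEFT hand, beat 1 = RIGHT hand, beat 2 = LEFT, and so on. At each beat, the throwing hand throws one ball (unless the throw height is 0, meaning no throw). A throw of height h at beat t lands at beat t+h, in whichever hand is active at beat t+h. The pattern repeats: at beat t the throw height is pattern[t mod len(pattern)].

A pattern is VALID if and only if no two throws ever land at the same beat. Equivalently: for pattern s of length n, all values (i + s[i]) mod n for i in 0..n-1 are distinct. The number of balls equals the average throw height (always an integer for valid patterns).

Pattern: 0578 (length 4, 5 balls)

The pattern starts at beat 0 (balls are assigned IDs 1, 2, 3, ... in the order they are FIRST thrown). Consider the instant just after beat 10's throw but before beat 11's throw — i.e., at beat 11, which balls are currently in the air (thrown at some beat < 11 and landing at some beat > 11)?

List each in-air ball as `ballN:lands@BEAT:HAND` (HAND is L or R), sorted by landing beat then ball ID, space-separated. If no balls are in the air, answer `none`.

Beat 1 (R): throw ball1 h=5 -> lands@6:L; in-air after throw: [b1@6:L]
Beat 2 (L): throw ball2 h=7 -> lands@9:R; in-air after throw: [b1@6:L b2@9:R]
Beat 3 (R): throw ball3 h=8 -> lands@11:R; in-air after throw: [b1@6:L b2@9:R b3@11:R]
Beat 5 (R): throw ball4 h=5 -> lands@10:L; in-air after throw: [b1@6:L b2@9:R b4@10:L b3@11:R]
Beat 6 (L): throw ball1 h=7 -> lands@13:R; in-air after throw: [b2@9:R b4@10:L b3@11:R b1@13:R]
Beat 7 (R): throw ball5 h=8 -> lands@15:R; in-air after throw: [b2@9:R b4@10:L b3@11:R b1@13:R b5@15:R]
Beat 9 (R): throw ball2 h=5 -> lands@14:L; in-air after throw: [b4@10:L b3@11:R b1@13:R b2@14:L b5@15:R]
Beat 10 (L): throw ball4 h=7 -> lands@17:R; in-air after throw: [b3@11:R b1@13:R b2@14:L b5@15:R b4@17:R]
Beat 11 (R): throw ball3 h=8 -> lands@19:R; in-air after throw: [b1@13:R b2@14:L b5@15:R b4@17:R b3@19:R]

Answer: ball1:lands@13:R ball2:lands@14:L ball5:lands@15:R ball4:lands@17:R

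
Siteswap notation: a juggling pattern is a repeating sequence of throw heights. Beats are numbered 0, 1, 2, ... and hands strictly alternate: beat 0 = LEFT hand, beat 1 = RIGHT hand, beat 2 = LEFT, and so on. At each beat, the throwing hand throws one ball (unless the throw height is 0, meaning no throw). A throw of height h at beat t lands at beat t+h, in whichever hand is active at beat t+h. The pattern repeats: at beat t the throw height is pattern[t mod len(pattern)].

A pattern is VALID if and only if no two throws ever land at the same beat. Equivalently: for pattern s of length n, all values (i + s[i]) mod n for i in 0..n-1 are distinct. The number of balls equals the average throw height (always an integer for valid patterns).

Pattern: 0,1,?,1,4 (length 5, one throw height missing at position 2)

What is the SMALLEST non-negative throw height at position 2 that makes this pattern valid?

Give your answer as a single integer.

Answer: 4

Derivation:
i=0: (0 + 0) mod 5 = 0
i=1: (1 + 1) mod 5 = 2
i=2: s[i]=? (unknown)
i=3: (3 + 1) mod 5 = 4
i=4: (4 + 4) mod 5 = 3
Known residues: [0, 2, 3, 4]; need a permutation of 0..4, so missing residue r = 1
Need (2 + s) mod 5 = 1; smallest s = (1 - 2) mod 5 = 4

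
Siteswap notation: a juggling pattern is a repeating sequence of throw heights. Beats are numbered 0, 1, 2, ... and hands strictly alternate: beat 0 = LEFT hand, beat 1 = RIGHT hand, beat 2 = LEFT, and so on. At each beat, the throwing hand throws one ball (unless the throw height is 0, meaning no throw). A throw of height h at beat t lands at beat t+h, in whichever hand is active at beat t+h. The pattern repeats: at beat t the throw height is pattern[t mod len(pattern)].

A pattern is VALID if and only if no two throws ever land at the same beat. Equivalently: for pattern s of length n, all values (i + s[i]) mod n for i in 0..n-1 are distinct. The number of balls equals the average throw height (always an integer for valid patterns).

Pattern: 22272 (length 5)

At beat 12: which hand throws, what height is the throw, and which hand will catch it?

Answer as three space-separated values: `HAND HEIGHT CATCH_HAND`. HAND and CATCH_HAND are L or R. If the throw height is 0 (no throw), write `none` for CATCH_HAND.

Beat 12: 12 mod 2 = 0, so hand = L
Throw height = pattern[12 mod 5] = pattern[2] = 2
Lands at beat 12+2=14, 14 mod 2 = 0, so catch hand = L

Answer: L 2 L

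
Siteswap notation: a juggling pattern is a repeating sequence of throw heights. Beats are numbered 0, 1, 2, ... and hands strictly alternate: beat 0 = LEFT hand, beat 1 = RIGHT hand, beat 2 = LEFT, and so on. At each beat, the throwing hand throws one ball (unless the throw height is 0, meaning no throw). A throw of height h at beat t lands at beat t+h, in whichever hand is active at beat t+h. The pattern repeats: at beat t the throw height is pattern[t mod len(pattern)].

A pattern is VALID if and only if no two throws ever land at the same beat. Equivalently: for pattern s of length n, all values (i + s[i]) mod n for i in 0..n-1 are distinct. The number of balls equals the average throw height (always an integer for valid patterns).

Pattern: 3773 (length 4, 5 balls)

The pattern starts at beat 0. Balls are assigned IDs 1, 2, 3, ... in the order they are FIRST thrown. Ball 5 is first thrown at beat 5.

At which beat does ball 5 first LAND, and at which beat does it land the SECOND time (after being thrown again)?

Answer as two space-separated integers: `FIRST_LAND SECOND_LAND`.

Beat 0 (L): throw ball1 h=3 -> lands@3:R; in-air after throw: [b1@3:R]
Beat 1 (R): throw ball2 h=7 -> lands@8:L; in-air after throw: [b1@3:R b2@8:L]
Beat 2 (L): throw ball3 h=7 -> lands@9:R; in-air after throw: [b1@3:R b2@8:L b3@9:R]
Beat 3 (R): throw ball1 h=3 -> lands@6:L; in-air after throw: [b1@6:L b2@8:L b3@9:R]
Beat 4 (L): throw ball4 h=3 -> lands@7:R; in-air after throw: [b1@6:L b4@7:R b2@8:L b3@9:R]
Beat 5 (R): throw ball5 h=7 -> lands@12:L; in-air after throw: [b1@6:L b4@7:R b2@8:L b3@9:R b5@12:L]
Beat 6 (L): throw ball1 h=7 -> lands@13:R; in-air after throw: [b4@7:R b2@8:L b3@9:R b5@12:L b1@13:R]
Beat 7 (R): throw ball4 h=3 -> lands@10:L; in-air after throw: [b2@8:L b3@9:R b4@10:L b5@12:L b1@13:R]
Beat 8 (L): throw ball2 h=3 -> lands@11:R; in-air after throw: [b3@9:R b4@10:L b2@11:R b5@12:L b1@13:R]
Beat 9 (R): throw ball3 h=7 -> lands@16:L; in-air after throw: [b4@10:L b2@11:R b5@12:L b1@13:R b3@16:L]
Beat 10 (L): throw ball4 h=7 -> lands@17:R; in-air after throw: [b2@11:R b5@12:L b1@13:R b3@16:L b4@17:R]
Beat 11 (R): throw ball2 h=3 -> lands@14:L; in-air after throw: [b5@12:L b1@13:R b2@14:L b3@16:L b4@17:R]
Beat 12 (L): throw ball5 h=3 -> lands@15:R; in-air after throw: [b1@13:R b2@14:L b5@15:R b3@16:L b4@17:R]
Beat 13 (R): throw ball1 h=7 -> lands@20:L; in-air after throw: [b2@14:L b5@15:R b3@16:L b4@17:R b1@20:L]
Ball 5: thrown@5 h=7 -> first land @12; rethrown@12 h=3 -> second land @15

Answer: 12 15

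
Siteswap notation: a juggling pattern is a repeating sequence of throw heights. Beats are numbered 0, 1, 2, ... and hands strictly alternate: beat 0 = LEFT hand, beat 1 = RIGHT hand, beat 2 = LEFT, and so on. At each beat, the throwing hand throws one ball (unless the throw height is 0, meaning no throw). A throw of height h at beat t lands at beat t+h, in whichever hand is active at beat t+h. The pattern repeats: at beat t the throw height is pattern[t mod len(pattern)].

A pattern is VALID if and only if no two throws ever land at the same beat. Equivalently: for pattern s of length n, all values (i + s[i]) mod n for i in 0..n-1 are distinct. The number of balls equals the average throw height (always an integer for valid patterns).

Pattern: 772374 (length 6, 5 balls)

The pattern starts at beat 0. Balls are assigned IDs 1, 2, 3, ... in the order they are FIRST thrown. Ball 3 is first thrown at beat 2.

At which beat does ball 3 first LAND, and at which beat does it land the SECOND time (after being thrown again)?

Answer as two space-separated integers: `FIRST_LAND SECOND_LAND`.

Beat 0 (L): throw ball1 h=7 -> lands@7:R; in-air after throw: [b1@7:R]
Beat 1 (R): throw ball2 h=7 -> lands@8:L; in-air after throw: [b1@7:R b2@8:L]
Beat 2 (L): throw ball3 h=2 -> lands@4:L; in-air after throw: [b3@4:L b1@7:R b2@8:L]
Beat 3 (R): throw ball4 h=3 -> lands@6:L; in-air after throw: [b3@4:L b4@6:L b1@7:R b2@8:L]
Beat 4 (L): throw ball3 h=7 -> lands@11:R; in-air after throw: [b4@6:L b1@7:R b2@8:L b3@11:R]
Beat 5 (R): throw ball5 h=4 -> lands@9:R; in-air after throw: [b4@6:L b1@7:R b2@8:L b5@9:R b3@11:R]
Beat 6 (L): throw ball4 h=7 -> lands@13:R; in-air after throw: [b1@7:R b2@8:L b5@9:R b3@11:R b4@13:R]
Beat 7 (R): throw ball1 h=7 -> lands@14:L; in-air after throw: [b2@8:L b5@9:R b3@11:R b4@13:R b1@14:L]
Beat 8 (L): throw ball2 h=2 -> lands@10:L; in-air after throw: [b5@9:R b2@10:L b3@11:R b4@13:R b1@14:L]
Beat 9 (R): throw ball5 h=3 -> lands@12:L; in-air after throw: [b2@10:L b3@11:R b5@12:L b4@13:R b1@14:L]
Beat 10 (L): throw ball2 h=7 -> lands@17:R; in-air after throw: [b3@11:R b5@12:L b4@13:R b1@14:L b2@17:R]
Beat 11 (R): throw ball3 h=4 -> lands@15:R; in-air after throw: [b5@12:L b4@13:R b1@14:L b3@15:R b2@17:R]
Ball 3: thrown@2 h=2 -> first land @4; rethrown@4 h=7 -> second land @11

Answer: 4 11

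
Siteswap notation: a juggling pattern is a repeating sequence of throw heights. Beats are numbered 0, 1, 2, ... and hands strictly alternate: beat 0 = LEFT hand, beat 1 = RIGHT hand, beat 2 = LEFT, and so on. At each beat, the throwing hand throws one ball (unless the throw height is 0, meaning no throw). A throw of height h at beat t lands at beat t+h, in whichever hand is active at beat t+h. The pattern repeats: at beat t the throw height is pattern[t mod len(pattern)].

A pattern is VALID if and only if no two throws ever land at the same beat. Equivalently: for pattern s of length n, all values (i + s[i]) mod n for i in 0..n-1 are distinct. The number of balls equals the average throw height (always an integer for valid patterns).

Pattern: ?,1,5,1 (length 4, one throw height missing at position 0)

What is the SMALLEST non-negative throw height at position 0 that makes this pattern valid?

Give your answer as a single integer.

i=0: s[i]=? (unknown)
i=1: (1 + 1) mod 4 = 2
i=2: (2 + 5) mod 4 = 3
i=3: (3 + 1) mod 4 = 0
Known residues: [0, 2, 3]; need a permutation of 0..3, so missing residue r = 1
Need (0 + s) mod 4 = 1; smallest s = (1 - 0) mod 4 = 1

Answer: 1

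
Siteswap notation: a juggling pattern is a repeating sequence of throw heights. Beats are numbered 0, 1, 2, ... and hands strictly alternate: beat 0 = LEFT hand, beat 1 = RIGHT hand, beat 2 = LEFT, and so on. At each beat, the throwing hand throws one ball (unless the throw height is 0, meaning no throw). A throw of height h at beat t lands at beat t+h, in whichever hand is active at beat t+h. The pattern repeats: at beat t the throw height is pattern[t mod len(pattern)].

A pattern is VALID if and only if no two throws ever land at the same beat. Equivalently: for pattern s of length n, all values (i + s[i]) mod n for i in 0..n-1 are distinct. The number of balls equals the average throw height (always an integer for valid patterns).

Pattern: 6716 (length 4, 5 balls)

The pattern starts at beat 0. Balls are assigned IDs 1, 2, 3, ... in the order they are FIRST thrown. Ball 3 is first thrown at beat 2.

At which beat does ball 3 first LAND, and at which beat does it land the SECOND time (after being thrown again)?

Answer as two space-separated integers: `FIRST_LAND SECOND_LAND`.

Answer: 3 9

Derivation:
Beat 0 (L): throw ball1 h=6 -> lands@6:L; in-air after throw: [b1@6:L]
Beat 1 (R): throw ball2 h=7 -> lands@8:L; in-air after throw: [b1@6:L b2@8:L]
Beat 2 (L): throw ball3 h=1 -> lands@3:R; in-air after throw: [b3@3:R b1@6:L b2@8:L]
Beat 3 (R): throw ball3 h=6 -> lands@9:R; in-air after throw: [b1@6:L b2@8:L b3@9:R]
Beat 4 (L): throw ball4 h=6 -> lands@10:L; in-air after throw: [b1@6:L b2@8:L b3@9:R b4@10:L]
Beat 5 (R): throw ball5 h=7 -> lands@12:L; in-air after throw: [b1@6:L b2@8:L b3@9:R b4@10:L b5@12:L]
Beat 6 (L): throw ball1 h=1 -> lands@7:R; in-air after throw: [b1@7:R b2@8:L b3@9:R b4@10:L b5@12:L]
Beat 7 (R): throw ball1 h=6 -> lands@13:R; in-air after throw: [b2@8:L b3@9:R b4@10:L b5@12:L b1@13:R]
Beat 8 (L): throw ball2 h=6 -> lands@14:L; in-air after throw: [b3@9:R b4@10:L b5@12:L b1@13:R b2@14:L]
Beat 9 (R): throw ball3 h=7 -> lands@16:L; in-air after throw: [b4@10:L b5@12:L b1@13:R b2@14:L b3@16:L]
Ball 3: thrown@2 h=1 -> first land @3; rethrown@3 h=6 -> second land @9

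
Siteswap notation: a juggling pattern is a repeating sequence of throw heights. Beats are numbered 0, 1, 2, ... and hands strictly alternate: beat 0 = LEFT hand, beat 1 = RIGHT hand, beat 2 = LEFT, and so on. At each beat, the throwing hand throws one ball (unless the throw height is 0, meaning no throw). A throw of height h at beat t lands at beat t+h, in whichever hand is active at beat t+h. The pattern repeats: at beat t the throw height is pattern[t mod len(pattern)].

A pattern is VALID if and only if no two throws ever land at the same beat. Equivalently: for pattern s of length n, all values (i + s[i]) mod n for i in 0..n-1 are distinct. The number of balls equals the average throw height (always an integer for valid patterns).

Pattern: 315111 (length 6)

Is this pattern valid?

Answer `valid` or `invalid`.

Answer: valid

Derivation:
i=0: (i + s[i]) mod n = (0 + 3) mod 6 = 3
i=1: (i + s[i]) mod n = (1 + 1) mod 6 = 2
i=2: (i + s[i]) mod n = (2 + 5) mod 6 = 1
i=3: (i + s[i]) mod n = (3 + 1) mod 6 = 4
i=4: (i + s[i]) mod n = (4 + 1) mod 6 = 5
i=5: (i + s[i]) mod n = (5 + 1) mod 6 = 0
Residues: [3, 2, 1, 4, 5, 0], distinct: True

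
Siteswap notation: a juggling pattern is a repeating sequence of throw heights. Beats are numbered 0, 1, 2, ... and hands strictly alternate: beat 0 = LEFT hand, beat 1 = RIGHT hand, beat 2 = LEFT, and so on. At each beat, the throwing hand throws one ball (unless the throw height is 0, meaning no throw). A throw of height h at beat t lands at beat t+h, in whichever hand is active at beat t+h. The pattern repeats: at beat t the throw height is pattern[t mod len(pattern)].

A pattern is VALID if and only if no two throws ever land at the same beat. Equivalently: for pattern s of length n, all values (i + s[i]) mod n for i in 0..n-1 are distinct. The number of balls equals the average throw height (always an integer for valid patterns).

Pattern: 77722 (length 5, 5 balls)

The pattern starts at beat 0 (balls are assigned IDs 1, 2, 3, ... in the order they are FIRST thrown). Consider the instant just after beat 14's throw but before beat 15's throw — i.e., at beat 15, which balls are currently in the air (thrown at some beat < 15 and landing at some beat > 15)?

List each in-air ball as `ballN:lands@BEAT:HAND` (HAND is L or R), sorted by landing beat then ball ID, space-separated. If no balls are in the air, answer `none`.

Answer: ball1:lands@16:L ball2:lands@17:R ball3:lands@18:L ball4:lands@19:R

Derivation:
Beat 0 (L): throw ball1 h=7 -> lands@7:R; in-air after throw: [b1@7:R]
Beat 1 (R): throw ball2 h=7 -> lands@8:L; in-air after throw: [b1@7:R b2@8:L]
Beat 2 (L): throw ball3 h=7 -> lands@9:R; in-air after throw: [b1@7:R b2@8:L b3@9:R]
Beat 3 (R): throw ball4 h=2 -> lands@5:R; in-air after throw: [b4@5:R b1@7:R b2@8:L b3@9:R]
Beat 4 (L): throw ball5 h=2 -> lands@6:L; in-air after throw: [b4@5:R b5@6:L b1@7:R b2@8:L b3@9:R]
Beat 5 (R): throw ball4 h=7 -> lands@12:L; in-air after throw: [b5@6:L b1@7:R b2@8:L b3@9:R b4@12:L]
Beat 6 (L): throw ball5 h=7 -> lands@13:R; in-air after throw: [b1@7:R b2@8:L b3@9:R b4@12:L b5@13:R]
Beat 7 (R): throw ball1 h=7 -> lands@14:L; in-air after throw: [b2@8:L b3@9:R b4@12:L b5@13:R b1@14:L]
Beat 8 (L): throw ball2 h=2 -> lands@10:L; in-air after throw: [b3@9:R b2@10:L b4@12:L b5@13:R b1@14:L]
Beat 9 (R): throw ball3 h=2 -> lands@11:R; in-air after throw: [b2@10:L b3@11:R b4@12:L b5@13:R b1@14:L]
Beat 10 (L): throw ball2 h=7 -> lands@17:R; in-air after throw: [b3@11:R b4@12:L b5@13:R b1@14:L b2@17:R]
Beat 11 (R): throw ball3 h=7 -> lands@18:L; in-air after throw: [b4@12:L b5@13:R b1@14:L b2@17:R b3@18:L]
Beat 12 (L): throw ball4 h=7 -> lands@19:R; in-air after throw: [b5@13:R b1@14:L b2@17:R b3@18:L b4@19:R]
Beat 13 (R): throw ball5 h=2 -> lands@15:R; in-air after throw: [b1@14:L b5@15:R b2@17:R b3@18:L b4@19:R]
Beat 14 (L): throw ball1 h=2 -> lands@16:L; in-air after throw: [b5@15:R b1@16:L b2@17:R b3@18:L b4@19:R]
Beat 15 (R): throw ball5 h=7 -> lands@22:L; in-air after throw: [b1@16:L b2@17:R b3@18:L b4@19:R b5@22:L]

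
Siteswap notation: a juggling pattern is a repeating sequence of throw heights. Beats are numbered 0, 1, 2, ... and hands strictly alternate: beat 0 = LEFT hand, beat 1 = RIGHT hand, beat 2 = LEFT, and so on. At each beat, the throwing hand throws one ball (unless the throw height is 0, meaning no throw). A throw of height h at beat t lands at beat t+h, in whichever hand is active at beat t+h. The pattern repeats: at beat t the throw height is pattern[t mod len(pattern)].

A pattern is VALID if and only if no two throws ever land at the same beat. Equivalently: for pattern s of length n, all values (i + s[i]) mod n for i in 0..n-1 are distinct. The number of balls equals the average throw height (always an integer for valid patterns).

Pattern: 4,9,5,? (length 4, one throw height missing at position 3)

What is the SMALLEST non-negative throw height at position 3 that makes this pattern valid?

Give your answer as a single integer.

i=0: (0 + 4) mod 4 = 0
i=1: (1 + 9) mod 4 = 2
i=2: (2 + 5) mod 4 = 3
i=3: s[i]=? (unknown)
Known residues: [0, 2, 3]; need a permutation of 0..3, so missing residue r = 1
Need (3 + s) mod 4 = 1; smallest s = (1 - 3) mod 4 = 2

Answer: 2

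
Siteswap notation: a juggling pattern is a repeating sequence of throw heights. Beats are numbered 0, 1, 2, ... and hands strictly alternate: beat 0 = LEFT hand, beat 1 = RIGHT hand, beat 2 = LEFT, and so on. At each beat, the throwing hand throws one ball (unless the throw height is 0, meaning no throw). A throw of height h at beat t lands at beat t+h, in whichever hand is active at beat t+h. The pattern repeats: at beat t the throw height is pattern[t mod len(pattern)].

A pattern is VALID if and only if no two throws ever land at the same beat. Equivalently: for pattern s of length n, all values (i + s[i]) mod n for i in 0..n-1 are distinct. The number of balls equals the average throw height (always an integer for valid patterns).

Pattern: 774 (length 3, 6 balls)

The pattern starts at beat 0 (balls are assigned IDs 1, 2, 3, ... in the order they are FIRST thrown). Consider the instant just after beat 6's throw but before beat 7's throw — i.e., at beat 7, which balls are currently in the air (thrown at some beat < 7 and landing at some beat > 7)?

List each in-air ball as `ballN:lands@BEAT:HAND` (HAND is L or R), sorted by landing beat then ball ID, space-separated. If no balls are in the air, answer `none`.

Answer: ball2:lands@8:L ball6:lands@9:R ball4:lands@10:L ball5:lands@11:R ball3:lands@13:R

Derivation:
Beat 0 (L): throw ball1 h=7 -> lands@7:R; in-air after throw: [b1@7:R]
Beat 1 (R): throw ball2 h=7 -> lands@8:L; in-air after throw: [b1@7:R b2@8:L]
Beat 2 (L): throw ball3 h=4 -> lands@6:L; in-air after throw: [b3@6:L b1@7:R b2@8:L]
Beat 3 (R): throw ball4 h=7 -> lands@10:L; in-air after throw: [b3@6:L b1@7:R b2@8:L b4@10:L]
Beat 4 (L): throw ball5 h=7 -> lands@11:R; in-air after throw: [b3@6:L b1@7:R b2@8:L b4@10:L b5@11:R]
Beat 5 (R): throw ball6 h=4 -> lands@9:R; in-air after throw: [b3@6:L b1@7:R b2@8:L b6@9:R b4@10:L b5@11:R]
Beat 6 (L): throw ball3 h=7 -> lands@13:R; in-air after throw: [b1@7:R b2@8:L b6@9:R b4@10:L b5@11:R b3@13:R]
Beat 7 (R): throw ball1 h=7 -> lands@14:L; in-air after throw: [b2@8:L b6@9:R b4@10:L b5@11:R b3@13:R b1@14:L]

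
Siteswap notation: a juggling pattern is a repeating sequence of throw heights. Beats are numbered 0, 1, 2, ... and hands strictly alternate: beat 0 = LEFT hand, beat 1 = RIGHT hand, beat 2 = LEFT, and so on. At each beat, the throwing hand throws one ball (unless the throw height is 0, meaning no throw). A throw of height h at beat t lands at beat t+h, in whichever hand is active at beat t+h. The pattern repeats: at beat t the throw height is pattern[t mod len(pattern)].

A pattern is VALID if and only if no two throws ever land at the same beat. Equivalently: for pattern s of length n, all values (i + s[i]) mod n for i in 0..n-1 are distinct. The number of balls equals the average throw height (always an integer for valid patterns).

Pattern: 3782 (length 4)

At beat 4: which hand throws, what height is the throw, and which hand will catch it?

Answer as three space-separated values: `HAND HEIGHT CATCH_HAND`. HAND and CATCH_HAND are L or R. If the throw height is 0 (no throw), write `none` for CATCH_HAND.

Beat 4: 4 mod 2 = 0, so hand = L
Throw height = pattern[4 mod 4] = pattern[0] = 3
Lands at beat 4+3=7, 7 mod 2 = 1, so catch hand = R

Answer: L 3 R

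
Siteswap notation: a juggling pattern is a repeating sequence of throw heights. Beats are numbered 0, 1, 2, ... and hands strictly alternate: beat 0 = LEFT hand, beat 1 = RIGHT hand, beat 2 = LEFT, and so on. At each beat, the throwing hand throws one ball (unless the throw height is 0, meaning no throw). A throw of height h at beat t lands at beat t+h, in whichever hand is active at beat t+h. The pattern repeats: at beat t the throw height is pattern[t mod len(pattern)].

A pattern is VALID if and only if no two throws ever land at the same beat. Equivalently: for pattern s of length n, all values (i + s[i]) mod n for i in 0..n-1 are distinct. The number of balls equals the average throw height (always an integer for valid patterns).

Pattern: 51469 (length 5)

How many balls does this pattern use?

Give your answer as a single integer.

Answer: 5

Derivation:
Pattern = [5, 1, 4, 6, 9], length n = 5
  position 0: throw height = 5, running sum = 5
  position 1: throw height = 1, running sum = 6
  position 2: throw height = 4, running sum = 10
  position 3: throw height = 6, running sum = 16
  position 4: throw height = 9, running sum = 25
Total sum = 25; balls = sum / n = 25 / 5 = 5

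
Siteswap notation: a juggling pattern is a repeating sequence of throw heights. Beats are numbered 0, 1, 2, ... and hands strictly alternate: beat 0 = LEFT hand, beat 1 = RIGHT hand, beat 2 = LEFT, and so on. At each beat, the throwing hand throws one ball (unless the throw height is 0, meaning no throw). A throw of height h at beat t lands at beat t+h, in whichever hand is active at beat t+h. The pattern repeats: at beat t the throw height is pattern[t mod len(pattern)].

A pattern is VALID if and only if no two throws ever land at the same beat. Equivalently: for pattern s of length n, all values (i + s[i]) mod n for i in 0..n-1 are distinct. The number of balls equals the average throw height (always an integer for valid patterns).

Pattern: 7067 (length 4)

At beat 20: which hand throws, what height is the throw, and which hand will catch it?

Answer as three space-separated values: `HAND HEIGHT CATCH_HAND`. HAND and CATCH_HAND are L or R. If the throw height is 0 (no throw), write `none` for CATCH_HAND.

Answer: L 7 R

Derivation:
Beat 20: 20 mod 2 = 0, so hand = L
Throw height = pattern[20 mod 4] = pattern[0] = 7
Lands at beat 20+7=27, 27 mod 2 = 1, so catch hand = R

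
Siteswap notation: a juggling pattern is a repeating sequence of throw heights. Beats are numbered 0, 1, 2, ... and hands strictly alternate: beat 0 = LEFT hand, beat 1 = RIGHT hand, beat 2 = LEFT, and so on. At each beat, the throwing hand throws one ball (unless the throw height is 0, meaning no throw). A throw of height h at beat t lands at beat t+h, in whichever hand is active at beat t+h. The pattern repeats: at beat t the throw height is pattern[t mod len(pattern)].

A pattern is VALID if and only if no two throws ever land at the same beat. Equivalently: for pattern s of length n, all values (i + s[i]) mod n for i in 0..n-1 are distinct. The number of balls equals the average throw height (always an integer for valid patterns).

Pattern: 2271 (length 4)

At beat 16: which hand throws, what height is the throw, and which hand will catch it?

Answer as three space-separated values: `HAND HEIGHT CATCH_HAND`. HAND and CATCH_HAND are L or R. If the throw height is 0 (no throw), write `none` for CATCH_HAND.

Beat 16: 16 mod 2 = 0, so hand = L
Throw height = pattern[16 mod 4] = pattern[0] = 2
Lands at beat 16+2=18, 18 mod 2 = 0, so catch hand = L

Answer: L 2 L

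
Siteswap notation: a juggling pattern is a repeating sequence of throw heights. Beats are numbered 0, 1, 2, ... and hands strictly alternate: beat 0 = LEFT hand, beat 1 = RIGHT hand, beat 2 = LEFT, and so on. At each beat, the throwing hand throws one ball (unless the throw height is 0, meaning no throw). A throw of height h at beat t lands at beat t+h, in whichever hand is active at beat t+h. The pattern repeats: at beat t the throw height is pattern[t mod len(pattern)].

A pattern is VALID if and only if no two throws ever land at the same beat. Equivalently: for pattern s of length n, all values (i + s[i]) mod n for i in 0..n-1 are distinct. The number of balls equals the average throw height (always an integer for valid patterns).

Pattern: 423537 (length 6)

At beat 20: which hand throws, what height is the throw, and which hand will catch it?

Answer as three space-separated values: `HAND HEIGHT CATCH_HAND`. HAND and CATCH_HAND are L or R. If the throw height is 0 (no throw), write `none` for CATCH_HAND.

Answer: L 3 R

Derivation:
Beat 20: 20 mod 2 = 0, so hand = L
Throw height = pattern[20 mod 6] = pattern[2] = 3
Lands at beat 20+3=23, 23 mod 2 = 1, so catch hand = R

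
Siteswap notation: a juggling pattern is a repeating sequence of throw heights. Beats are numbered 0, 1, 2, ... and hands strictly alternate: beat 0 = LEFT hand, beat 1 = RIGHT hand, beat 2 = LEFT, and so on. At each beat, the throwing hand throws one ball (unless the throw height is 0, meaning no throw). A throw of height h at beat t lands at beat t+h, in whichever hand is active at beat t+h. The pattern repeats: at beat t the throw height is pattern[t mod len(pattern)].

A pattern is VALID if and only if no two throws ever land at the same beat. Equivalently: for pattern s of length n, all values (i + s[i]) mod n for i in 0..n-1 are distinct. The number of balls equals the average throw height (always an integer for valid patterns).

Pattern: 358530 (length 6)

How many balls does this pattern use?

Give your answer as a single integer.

Answer: 4

Derivation:
Pattern = [3, 5, 8, 5, 3, 0], length n = 6
  position 0: throw height = 3, running sum = 3
  position 1: throw height = 5, running sum = 8
  position 2: throw height = 8, running sum = 16
  position 3: throw height = 5, running sum = 21
  position 4: throw height = 3, running sum = 24
  position 5: throw height = 0, running sum = 24
Total sum = 24; balls = sum / n = 24 / 6 = 4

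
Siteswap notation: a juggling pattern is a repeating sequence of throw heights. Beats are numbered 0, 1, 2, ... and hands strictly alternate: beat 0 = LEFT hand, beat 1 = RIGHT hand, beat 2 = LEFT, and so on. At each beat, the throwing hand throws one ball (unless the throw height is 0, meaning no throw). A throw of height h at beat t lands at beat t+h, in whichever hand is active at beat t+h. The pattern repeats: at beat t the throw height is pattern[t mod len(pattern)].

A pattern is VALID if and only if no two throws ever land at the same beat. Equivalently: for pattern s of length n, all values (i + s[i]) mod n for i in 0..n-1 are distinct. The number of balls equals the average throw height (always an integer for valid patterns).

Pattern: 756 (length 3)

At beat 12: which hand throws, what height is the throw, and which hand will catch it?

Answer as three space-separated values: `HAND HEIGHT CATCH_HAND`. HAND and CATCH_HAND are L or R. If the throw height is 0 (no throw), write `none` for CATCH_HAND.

Answer: L 7 R

Derivation:
Beat 12: 12 mod 2 = 0, so hand = L
Throw height = pattern[12 mod 3] = pattern[0] = 7
Lands at beat 12+7=19, 19 mod 2 = 1, so catch hand = R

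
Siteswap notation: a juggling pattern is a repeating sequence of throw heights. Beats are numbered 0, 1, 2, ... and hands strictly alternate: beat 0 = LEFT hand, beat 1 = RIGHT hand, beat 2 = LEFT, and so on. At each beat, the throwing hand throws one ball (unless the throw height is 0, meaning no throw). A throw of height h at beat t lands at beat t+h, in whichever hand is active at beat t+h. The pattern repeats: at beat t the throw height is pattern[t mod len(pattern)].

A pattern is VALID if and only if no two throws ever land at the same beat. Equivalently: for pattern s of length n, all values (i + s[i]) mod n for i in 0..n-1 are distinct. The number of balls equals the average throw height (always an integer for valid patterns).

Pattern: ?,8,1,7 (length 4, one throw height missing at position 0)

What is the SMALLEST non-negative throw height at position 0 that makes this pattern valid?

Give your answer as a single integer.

i=0: s[i]=? (unknown)
i=1: (1 + 8) mod 4 = 1
i=2: (2 + 1) mod 4 = 3
i=3: (3 + 7) mod 4 = 2
Known residues: [1, 2, 3]; need a permutation of 0..3, so missing residue r = 0
Need (0 + s) mod 4 = 0; smallest s = (0 - 0) mod 4 = 0

Answer: 0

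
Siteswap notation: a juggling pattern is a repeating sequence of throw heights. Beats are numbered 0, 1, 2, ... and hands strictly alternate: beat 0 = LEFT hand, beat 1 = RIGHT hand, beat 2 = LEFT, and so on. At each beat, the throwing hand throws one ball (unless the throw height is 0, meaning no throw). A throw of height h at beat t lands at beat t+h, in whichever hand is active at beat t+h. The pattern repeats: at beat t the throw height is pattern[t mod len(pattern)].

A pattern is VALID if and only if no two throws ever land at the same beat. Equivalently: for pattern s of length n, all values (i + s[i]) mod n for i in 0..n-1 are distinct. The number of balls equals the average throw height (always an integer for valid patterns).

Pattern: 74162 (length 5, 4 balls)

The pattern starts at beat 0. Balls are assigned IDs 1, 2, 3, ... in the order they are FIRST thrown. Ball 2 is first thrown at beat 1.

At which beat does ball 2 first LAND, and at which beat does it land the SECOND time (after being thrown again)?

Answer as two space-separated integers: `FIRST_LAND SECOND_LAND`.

Answer: 5 12

Derivation:
Beat 0 (L): throw ball1 h=7 -> lands@7:R; in-air after throw: [b1@7:R]
Beat 1 (R): throw ball2 h=4 -> lands@5:R; in-air after throw: [b2@5:R b1@7:R]
Beat 2 (L): throw ball3 h=1 -> lands@3:R; in-air after throw: [b3@3:R b2@5:R b1@7:R]
Beat 3 (R): throw ball3 h=6 -> lands@9:R; in-air after throw: [b2@5:R b1@7:R b3@9:R]
Beat 4 (L): throw ball4 h=2 -> lands@6:L; in-air after throw: [b2@5:R b4@6:L b1@7:R b3@9:R]
Beat 5 (R): throw ball2 h=7 -> lands@12:L; in-air after throw: [b4@6:L b1@7:R b3@9:R b2@12:L]
Beat 6 (L): throw ball4 h=4 -> lands@10:L; in-air after throw: [b1@7:R b3@9:R b4@10:L b2@12:L]
Beat 7 (R): throw ball1 h=1 -> lands@8:L; in-air after throw: [b1@8:L b3@9:R b4@10:L b2@12:L]
Beat 8 (L): throw ball1 h=6 -> lands@14:L; in-air after throw: [b3@9:R b4@10:L b2@12:L b1@14:L]
Beat 9 (R): throw ball3 h=2 -> lands@11:R; in-air after throw: [b4@10:L b3@11:R b2@12:L b1@14:L]
Beat 10 (L): throw ball4 h=7 -> lands@17:R; in-air after throw: [b3@11:R b2@12:L b1@14:L b4@17:R]
Beat 11 (R): throw ball3 h=4 -> lands@15:R; in-air after throw: [b2@12:L b1@14:L b3@15:R b4@17:R]
Beat 12 (L): throw ball2 h=1 -> lands@13:R; in-air after throw: [b2@13:R b1@14:L b3@15:R b4@17:R]
Ball 2: thrown@1 h=4 -> first land @5; rethrown@5 h=7 -> second land @12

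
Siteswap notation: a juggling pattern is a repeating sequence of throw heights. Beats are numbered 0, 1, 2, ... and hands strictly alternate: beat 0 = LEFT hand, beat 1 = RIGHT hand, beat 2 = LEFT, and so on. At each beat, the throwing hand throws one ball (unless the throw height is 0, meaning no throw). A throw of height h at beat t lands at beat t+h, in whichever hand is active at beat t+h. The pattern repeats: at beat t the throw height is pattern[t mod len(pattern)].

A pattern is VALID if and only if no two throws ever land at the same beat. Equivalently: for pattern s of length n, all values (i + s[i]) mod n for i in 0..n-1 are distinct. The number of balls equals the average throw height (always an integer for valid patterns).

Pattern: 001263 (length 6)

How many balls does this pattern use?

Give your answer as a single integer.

Answer: 2

Derivation:
Pattern = [0, 0, 1, 2, 6, 3], length n = 6
  position 0: throw height = 0, running sum = 0
  position 1: throw height = 0, running sum = 0
  position 2: throw height = 1, running sum = 1
  position 3: throw height = 2, running sum = 3
  position 4: throw height = 6, running sum = 9
  position 5: throw height = 3, running sum = 12
Total sum = 12; balls = sum / n = 12 / 6 = 2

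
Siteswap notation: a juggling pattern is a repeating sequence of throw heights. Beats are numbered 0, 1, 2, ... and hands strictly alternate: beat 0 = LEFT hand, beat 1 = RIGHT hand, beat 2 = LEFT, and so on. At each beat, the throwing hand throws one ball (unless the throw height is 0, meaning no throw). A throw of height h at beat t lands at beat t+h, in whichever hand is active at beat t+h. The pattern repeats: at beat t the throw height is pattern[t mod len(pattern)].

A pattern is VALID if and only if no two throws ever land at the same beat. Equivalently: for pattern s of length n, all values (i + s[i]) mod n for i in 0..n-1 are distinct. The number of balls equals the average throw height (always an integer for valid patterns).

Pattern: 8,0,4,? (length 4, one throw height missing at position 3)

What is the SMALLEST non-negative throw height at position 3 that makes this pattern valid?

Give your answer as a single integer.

Answer: 0

Derivation:
i=0: (0 + 8) mod 4 = 0
i=1: (1 + 0) mod 4 = 1
i=2: (2 + 4) mod 4 = 2
i=3: s[i]=? (unknown)
Known residues: [0, 1, 2]; need a permutation of 0..3, so missing residue r = 3
Need (3 + s) mod 4 = 3; smallest s = (3 - 3) mod 4 = 0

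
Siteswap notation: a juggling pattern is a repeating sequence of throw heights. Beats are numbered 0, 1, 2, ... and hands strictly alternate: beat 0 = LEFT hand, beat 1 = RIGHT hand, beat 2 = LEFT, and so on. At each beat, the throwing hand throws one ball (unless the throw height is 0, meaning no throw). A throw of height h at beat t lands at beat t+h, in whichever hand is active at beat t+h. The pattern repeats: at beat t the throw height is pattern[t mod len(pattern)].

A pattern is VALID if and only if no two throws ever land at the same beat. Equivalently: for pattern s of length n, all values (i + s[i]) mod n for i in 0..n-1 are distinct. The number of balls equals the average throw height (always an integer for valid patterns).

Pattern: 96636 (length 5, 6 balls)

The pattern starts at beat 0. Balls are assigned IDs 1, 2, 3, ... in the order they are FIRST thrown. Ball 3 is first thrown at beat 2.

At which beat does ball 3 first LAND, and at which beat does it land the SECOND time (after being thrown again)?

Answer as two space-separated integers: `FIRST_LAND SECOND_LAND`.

Beat 0 (L): throw ball1 h=9 -> lands@9:R; in-air after throw: [b1@9:R]
Beat 1 (R): throw ball2 h=6 -> lands@7:R; in-air after throw: [b2@7:R b1@9:R]
Beat 2 (L): throw ball3 h=6 -> lands@8:L; in-air after throw: [b2@7:R b3@8:L b1@9:R]
Beat 3 (R): throw ball4 h=3 -> lands@6:L; in-air after throw: [b4@6:L b2@7:R b3@8:L b1@9:R]
Beat 4 (L): throw ball5 h=6 -> lands@10:L; in-air after throw: [b4@6:L b2@7:R b3@8:L b1@9:R b5@10:L]
Beat 5 (R): throw ball6 h=9 -> lands@14:L; in-air after throw: [b4@6:L b2@7:R b3@8:L b1@9:R b5@10:L b6@14:L]
Beat 6 (L): throw ball4 h=6 -> lands@12:L; in-air after throw: [b2@7:R b3@8:L b1@9:R b5@10:L b4@12:L b6@14:L]
Beat 7 (R): throw ball2 h=6 -> lands@13:R; in-air after throw: [b3@8:L b1@9:R b5@10:L b4@12:L b2@13:R b6@14:L]
Beat 8 (L): throw ball3 h=3 -> lands@11:R; in-air after throw: [b1@9:R b5@10:L b3@11:R b4@12:L b2@13:R b6@14:L]
Beat 9 (R): throw ball1 h=6 -> lands@15:R; in-air after throw: [b5@10:L b3@11:R b4@12:L b2@13:R b6@14:L b1@15:R]
Beat 10 (L): throw ball5 h=9 -> lands@19:R; in-air after throw: [b3@11:R b4@12:L b2@13:R b6@14:L b1@15:R b5@19:R]
Beat 11 (R): throw ball3 h=6 -> lands@17:R; in-air after throw: [b4@12:L b2@13:R b6@14:L b1@15:R b3@17:R b5@19:R]
Ball 3: thrown@2 h=6 -> first land @8; rethrown@8 h=3 -> second land @11

Answer: 8 11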